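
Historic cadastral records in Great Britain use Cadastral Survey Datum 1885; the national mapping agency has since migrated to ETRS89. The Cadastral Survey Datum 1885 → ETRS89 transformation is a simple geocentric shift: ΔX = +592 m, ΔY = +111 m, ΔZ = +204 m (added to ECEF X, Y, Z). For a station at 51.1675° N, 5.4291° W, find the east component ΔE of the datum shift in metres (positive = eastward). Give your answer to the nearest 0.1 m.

At φ = 51.1675°, λ = -5.4291°: sin φ = 0.778982, cos φ = 0.627046, sin λ = -0.094614, cos λ = 0.995514.
ΔE = −sin λ·ΔX + cos λ·ΔY = −(-0.094614)·(592) + (0.995514)·(111) = 166.51 m.

ΔE = 166.5 m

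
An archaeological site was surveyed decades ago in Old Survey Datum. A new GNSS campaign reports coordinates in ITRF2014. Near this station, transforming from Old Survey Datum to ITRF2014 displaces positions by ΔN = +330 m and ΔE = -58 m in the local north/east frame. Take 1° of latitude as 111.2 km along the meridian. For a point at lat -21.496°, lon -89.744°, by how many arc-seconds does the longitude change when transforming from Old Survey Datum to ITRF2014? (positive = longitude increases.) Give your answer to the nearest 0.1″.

At latitude -21.496°, cos φ = 0.930443.
1° of longitude at this latitude = 111.2 × cos φ = 103.47 km, so Δλ = -58.0 / 103465.3 = -0.0005606° = -2.018″.

Δλ = -2.0″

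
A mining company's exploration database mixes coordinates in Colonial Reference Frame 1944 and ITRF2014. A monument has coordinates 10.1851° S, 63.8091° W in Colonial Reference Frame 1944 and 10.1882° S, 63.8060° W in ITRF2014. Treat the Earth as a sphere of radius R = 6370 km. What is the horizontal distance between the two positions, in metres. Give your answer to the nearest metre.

Δφ = -10.1882° − -10.1851° = -0.0031°; Δλ = -63.8060° − -63.8091° = +0.0031°.
1° along a meridian = πR/180 = 111177 m.
ΔN = Δφ × 111177 = -344.7 m; ΔE = Δλ × 111177 × cos(-10.1851°) = +0.0031 × 111177 × 0.984242 = 339.2 m.
Distance = √(ΔE² + ΔN²) = √(339.2² + (-344.7)²) = 483.6 m.

484 m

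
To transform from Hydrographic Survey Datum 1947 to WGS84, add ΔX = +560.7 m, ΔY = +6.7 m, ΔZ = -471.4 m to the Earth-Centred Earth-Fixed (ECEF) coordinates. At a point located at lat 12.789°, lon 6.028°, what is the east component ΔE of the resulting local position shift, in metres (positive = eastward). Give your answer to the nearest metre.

The local east axis at (φ, λ) is (−sin λ, cos λ, 0), so ΔE = −sin(6.028°)·560.7 + cos(6.028°)·6.7 = -52.22 m.

ΔE = -52 m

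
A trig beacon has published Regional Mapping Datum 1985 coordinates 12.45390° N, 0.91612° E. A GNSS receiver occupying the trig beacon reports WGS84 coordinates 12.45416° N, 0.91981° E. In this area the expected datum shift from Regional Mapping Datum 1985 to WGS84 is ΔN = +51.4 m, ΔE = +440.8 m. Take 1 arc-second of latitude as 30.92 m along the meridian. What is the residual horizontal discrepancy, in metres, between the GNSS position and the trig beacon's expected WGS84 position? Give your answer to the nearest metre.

Observed coordinate differences: Δφ = +0.00026°, Δλ = +0.00369°.
Converting to metres (1° lat = 111312 m, cos φ = 0.976470): observed ΔN = 28.9 m, observed ΔE = 401.1 m.
Subtracting the expected shift leaves a residual of 28.9 − (51.4) = -22.5 m north and 401.1 − (440.8) = -39.7 m east.
Residual distance = √((-22.5)² + (-39.7)²) = 45.6 m.

46 m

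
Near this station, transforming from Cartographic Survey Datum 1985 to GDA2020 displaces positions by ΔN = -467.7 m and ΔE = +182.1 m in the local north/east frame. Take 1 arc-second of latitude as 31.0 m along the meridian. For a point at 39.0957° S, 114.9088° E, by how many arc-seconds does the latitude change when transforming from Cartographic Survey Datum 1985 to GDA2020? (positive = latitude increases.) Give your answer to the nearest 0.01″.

1″ of latitude = 31.00 m, so Δφ = -467.7 / 31.00 = -15.087″.

Δφ = -15.09″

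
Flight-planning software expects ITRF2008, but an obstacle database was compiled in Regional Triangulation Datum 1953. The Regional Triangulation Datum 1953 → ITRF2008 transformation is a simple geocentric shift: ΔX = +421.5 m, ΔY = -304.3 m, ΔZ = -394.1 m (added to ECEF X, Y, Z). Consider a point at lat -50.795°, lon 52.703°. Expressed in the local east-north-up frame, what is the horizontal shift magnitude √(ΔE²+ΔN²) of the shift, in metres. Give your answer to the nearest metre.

The local east axis at (φ, λ) is (−sin λ, cos λ, 0), so ΔE = −sin(52.703°)·421.5 + cos(52.703°)·(-304.3) = -519.70 m.
The local north axis is (−sin φ cos λ, −sin φ sin λ, cos φ), giving ΔN = 197.912 − 187.579 − 249.109 = -238.78 m.
Horizontal magnitude = √(ΔE² + ΔN²) = √((-519.70)² + (-238.78)²) = 571.92 m.

572 m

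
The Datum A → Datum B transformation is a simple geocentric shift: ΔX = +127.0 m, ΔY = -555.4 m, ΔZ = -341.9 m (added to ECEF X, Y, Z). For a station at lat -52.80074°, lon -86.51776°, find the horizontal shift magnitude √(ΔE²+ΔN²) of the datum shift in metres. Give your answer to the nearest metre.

The local east axis at (φ, λ) is (−sin λ, cos λ, 0), so ΔE = −sin(-86.51776°)·127.0 + cos(-86.51776°)·(-555.4) = 93.03 m.
The local north axis is (−sin φ cos λ, −sin φ sin λ, cos φ), giving ΔN = 6.144 + 441.580 − 206.709 = 241.02 m.
Horizontal magnitude = √(ΔE² + ΔN²) = √(93.03² + 241.02²) = 258.35 m.

258 m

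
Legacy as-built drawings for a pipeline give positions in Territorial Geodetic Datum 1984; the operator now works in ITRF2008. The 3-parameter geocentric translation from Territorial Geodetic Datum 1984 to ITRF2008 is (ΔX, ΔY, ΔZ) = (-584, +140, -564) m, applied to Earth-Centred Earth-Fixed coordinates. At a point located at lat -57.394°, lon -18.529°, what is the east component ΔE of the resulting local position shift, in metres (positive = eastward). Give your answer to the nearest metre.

The local east axis at (φ, λ) is (−sin λ, cos λ, 0), so ΔE = −sin(-18.529°)·(-584) + cos(-18.529°)·140 = -52.84 m.

ΔE = -53 m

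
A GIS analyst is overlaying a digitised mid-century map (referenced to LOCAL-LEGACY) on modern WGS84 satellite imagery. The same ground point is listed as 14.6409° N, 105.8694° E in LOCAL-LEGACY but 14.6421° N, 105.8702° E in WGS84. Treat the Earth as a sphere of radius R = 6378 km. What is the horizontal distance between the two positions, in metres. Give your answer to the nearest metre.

159 m

Δφ = 14.6421° − 14.6409° = +0.0012°; Δλ = 105.8702° − 105.8694° = +0.0008°.
1° along a meridian = πR/180 = 111317 m.
ΔN = Δφ × 111317 = 133.6 m; ΔE = Δλ × 111317 × cos(14.6409°) = +0.0008 × 111317 × 0.967529 = 86.2 m.
Distance = √(ΔE² + ΔN²) = √(86.2² + 133.6²) = 159.0 m.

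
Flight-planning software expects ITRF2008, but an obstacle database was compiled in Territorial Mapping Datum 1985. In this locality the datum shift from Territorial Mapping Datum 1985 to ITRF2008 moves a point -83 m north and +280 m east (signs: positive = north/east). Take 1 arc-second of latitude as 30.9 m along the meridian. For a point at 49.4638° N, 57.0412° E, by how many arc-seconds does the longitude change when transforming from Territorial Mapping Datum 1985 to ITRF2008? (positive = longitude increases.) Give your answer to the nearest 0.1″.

Δλ = 13.9″

At latitude 49.4638°, cos φ = 0.649928.
1″ of longitude at this latitude = 30.90 × cos φ = 20.0828 m, so Δλ = 280.0 / 20.0828 = 13.942″.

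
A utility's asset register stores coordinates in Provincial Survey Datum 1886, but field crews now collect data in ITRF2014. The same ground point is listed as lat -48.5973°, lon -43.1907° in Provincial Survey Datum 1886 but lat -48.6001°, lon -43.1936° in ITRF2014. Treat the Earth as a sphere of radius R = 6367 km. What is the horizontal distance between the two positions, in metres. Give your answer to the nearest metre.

Δφ = -48.6001° − -48.5973° = -0.0028°; Δλ = -43.1936° − -43.1907° = -0.0029°.
1° along a meridian = πR/180 = 111125 m.
ΔN = Δφ × 111125 = -311.2 m; ΔE = Δλ × 111125 × cos(-48.5973°) = -0.0029 × 111125 × 0.661347 = -213.1 m.
Distance = √(ΔE² + ΔN²) = √((-213.1)² + (-311.2)²) = 377.1 m.

377 m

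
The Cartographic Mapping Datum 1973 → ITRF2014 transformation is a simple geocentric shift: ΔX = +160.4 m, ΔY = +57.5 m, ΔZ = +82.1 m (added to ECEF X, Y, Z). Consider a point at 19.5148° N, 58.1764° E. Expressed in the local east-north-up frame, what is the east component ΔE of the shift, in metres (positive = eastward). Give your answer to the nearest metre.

ΔE = -106 m

At φ = 19.5148°, λ = 58.1764°: sin φ = 0.334050, cos φ = 0.942555, sin λ = 0.849676, cos λ = 0.527306.
ΔE = −sin λ·ΔX + cos λ·ΔY = −(0.849676)·(160.4) + (0.527306)·(57.5) = -105.97 m.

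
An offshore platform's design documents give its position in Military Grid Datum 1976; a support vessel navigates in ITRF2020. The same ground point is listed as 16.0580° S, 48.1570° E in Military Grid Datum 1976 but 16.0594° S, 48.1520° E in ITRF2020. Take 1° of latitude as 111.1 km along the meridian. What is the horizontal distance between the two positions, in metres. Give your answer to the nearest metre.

Δφ = -16.0594° − -16.0580° = -0.0014°; Δλ = 48.1520° − 48.1570° = -0.0050°.
ΔN = Δφ × 111100 = -155.5 m; ΔE = Δλ × 111100 × cos(-16.0580°) = -0.0050 × 111100 × 0.960982 = -533.8 m.
Distance = √(ΔE² + ΔN²) = √((-533.8)² + (-155.5)²) = 556.0 m.

556 m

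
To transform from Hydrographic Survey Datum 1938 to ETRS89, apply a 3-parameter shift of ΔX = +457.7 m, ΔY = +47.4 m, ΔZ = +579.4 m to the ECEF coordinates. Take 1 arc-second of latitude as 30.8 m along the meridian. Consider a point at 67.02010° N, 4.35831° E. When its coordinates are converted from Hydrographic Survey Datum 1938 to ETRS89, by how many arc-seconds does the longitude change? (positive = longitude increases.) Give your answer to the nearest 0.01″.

sin φ = 0.920642, cos φ = 0.390408, sin λ = 0.075994, cos λ = 0.997108.
East component: ΔE = −sin λ·ΔX + cos λ·ΔY = −(0.075994)(457.7) + (0.997108)(47.4) = 12.48 m.
1° of latitude spans 3600 × 30.80 = 110880 m; at latitude φ, 1° of longitude spans that × cos φ = 43288.5 m, so Δλ = 12.48 / 43288.5 × 3600 = 1.038″.

Δλ = 1.04″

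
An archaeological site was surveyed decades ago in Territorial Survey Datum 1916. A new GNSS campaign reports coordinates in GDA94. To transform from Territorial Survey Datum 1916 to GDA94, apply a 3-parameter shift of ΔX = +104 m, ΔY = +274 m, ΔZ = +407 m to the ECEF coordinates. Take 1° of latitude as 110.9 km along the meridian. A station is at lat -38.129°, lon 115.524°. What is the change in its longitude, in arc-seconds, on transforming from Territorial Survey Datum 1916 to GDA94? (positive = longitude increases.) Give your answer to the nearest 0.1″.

Δλ = -8.7″

sin φ = -0.617434, cos φ = 0.786623, sin λ = 0.902405, cos λ = -0.430889.
East component: ΔE = −sin λ·ΔX + cos λ·ΔY = −(0.902405)(104) + (-0.430889)(274) = -211.91 m.
1° of latitude spans 110900 m; at latitude φ, 1° of longitude spans that × cos φ = 87236.4 m, so Δλ = -211.91 / 87236.4 × 3600 = -8.745″.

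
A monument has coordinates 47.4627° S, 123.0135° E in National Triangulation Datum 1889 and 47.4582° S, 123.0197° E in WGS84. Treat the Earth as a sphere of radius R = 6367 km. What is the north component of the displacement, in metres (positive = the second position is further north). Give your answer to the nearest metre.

ΔN = 500 m

Δφ = -47.4582° − -47.4627° = +0.0045°; Δλ = 123.0197° − 123.0135° = +0.0062°.
1° along a meridian = πR/180 = 111125 m.
ΔN = Δφ × 111125 = 500.1 m; ΔE = Δλ × 111125 × cos(-47.4627°) = +0.0062 × 111125 × 0.676070 = 465.8 m.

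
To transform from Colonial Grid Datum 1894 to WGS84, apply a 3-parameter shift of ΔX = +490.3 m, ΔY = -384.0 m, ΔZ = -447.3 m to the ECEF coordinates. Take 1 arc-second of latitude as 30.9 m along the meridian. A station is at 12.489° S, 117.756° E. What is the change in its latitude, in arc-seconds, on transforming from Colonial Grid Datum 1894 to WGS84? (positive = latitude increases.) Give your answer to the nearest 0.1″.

Δφ = -18.1″

sin φ = -0.216252, cos φ = 0.976338, sin λ = 0.884939, cos λ = -0.465707.
North component: ΔN = −sin φ cos λ·ΔX − sin φ sin λ·ΔY + cos φ·ΔZ = −(-0.216252)(-0.465707)(490.3) − (-0.216252)(0.884939)(-384.0) + (0.976338)(-447.3) = -559.58 m.
1° of latitude spans 3600 × 30.90 = 111240 m, so Δφ = -559.58 / 111240 × 3600 = -18.109″.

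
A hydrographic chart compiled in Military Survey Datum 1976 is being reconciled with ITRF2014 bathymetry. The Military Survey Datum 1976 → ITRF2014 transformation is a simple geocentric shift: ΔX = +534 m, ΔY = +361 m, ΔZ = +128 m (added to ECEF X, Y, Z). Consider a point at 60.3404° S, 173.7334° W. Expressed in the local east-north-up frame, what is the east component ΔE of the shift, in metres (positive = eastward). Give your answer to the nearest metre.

ΔE = -301 m

At φ = -60.3404°, λ = -173.7334°: sin φ = -0.868981, cos φ = 0.494846, sin λ = -0.109155, cos λ = -0.994025.
ΔE = −sin λ·ΔX + cos λ·ΔY = −(-0.109155)·(534) + (-0.994025)·(361) = -300.55 m.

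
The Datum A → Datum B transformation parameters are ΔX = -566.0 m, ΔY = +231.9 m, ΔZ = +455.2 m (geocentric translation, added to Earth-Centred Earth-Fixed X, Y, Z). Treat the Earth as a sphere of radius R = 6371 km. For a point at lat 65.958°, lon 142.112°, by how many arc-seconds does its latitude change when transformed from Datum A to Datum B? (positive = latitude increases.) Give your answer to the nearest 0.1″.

sin φ = 0.913247, cos φ = 0.407406, sin λ = 0.614120, cos λ = -0.789213.
North component: ΔN = −sin φ cos λ·ΔX − sin φ sin λ·ΔY + cos φ·ΔZ = −(0.913247)(-0.789213)(-566.0) − (0.913247)(0.614120)(231.9) + (0.407406)(455.2) = -352.55 m.
1° of latitude spans πR/180 = 111195 m, so Δφ = -352.55 / 111195 × 3600 = -11.414″.

Δφ = -11.4″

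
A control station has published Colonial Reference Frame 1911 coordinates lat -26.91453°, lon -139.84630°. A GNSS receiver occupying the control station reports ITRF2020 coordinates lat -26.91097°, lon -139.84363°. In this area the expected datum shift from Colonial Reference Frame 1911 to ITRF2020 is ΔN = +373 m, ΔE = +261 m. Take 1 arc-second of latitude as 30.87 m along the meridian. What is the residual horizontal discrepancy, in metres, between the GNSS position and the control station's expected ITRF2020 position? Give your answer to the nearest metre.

Observed coordinate differences: Δφ = +0.00356°, Δλ = +0.00267°.
Converting to metres (1° lat = 111132 m, cos φ = 0.891683): observed ΔN = 395.6 m, observed ΔE = 264.6 m.
Subtracting the expected shift leaves a residual of 395.6 − (373) = 22.6 m north and 264.6 − (261) = 3.6 m east.
Residual distance = √(22.6² + 3.6²) = 22.9 m.

23 m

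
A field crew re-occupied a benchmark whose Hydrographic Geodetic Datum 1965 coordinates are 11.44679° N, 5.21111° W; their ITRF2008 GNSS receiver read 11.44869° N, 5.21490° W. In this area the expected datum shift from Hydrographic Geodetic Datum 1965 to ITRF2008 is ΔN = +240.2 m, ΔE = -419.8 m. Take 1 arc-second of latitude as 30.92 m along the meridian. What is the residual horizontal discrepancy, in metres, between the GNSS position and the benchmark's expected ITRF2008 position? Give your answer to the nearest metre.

29 m

Observed coordinate differences: Δφ = +0.00190°, Δλ = -0.00379°.
Converting to metres (1° lat = 111312 m, cos φ = 0.980109): observed ΔN = 211.5 m, observed ΔE = -413.5 m.
Subtracting the expected shift leaves a residual of 211.5 − (240.2) = -28.7 m north and -413.5 − (-419.8) = 6.3 m east.
Residual distance = √((-28.7)² + 6.3²) = 29.4 m.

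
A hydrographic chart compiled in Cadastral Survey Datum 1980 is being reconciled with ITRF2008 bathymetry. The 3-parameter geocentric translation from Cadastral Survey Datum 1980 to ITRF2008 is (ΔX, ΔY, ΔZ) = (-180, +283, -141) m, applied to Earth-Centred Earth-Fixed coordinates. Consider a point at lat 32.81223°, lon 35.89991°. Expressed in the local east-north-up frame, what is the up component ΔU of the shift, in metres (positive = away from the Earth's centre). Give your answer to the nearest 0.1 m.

ΔU = -59.5 m

The local up (radial) axis is (cos φ cos λ, cos φ sin λ, sin φ), giving ΔU = -122.544 + 139.467 − 76.406 = -59.48 m.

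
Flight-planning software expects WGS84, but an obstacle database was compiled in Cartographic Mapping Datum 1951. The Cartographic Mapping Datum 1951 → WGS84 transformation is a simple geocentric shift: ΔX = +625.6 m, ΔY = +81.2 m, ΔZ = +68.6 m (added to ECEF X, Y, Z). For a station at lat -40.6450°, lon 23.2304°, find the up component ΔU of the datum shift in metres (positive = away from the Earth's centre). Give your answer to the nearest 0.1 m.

At φ = -40.6450°, λ = 23.2304°: sin φ = -0.651370, cos φ = 0.758760, sin λ = 0.394430, cos λ = 0.918926.
ΔU = cos φ cos λ·ΔX + cos φ sin λ·ΔY + sin φ·ΔZ = (0.758760)(0.918926)(625.6) + (0.758760)(0.394430)(81.2) + (-0.651370)(68.6) = 415.81 m.

ΔU = 415.8 m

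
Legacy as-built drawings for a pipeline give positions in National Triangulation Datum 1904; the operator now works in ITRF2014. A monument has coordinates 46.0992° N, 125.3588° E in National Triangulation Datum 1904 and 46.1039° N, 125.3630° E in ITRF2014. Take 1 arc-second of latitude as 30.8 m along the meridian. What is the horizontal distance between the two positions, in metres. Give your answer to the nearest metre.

Δφ = 46.1039° − 46.0992° = +0.0047°; Δλ = 125.3630° − 125.3588° = +0.0042°.
1° of latitude = 3600 × 30.80 = 110880 m.
ΔN = Δφ × 110880 = 521.1 m; ΔE = Δλ × 110880 × cos(46.0992°) = +0.0042 × 110880 × 0.693412 = 322.9 m.
Distance = √(ΔE² + ΔN²) = √(322.9² + 521.1²) = 613.1 m.

613 m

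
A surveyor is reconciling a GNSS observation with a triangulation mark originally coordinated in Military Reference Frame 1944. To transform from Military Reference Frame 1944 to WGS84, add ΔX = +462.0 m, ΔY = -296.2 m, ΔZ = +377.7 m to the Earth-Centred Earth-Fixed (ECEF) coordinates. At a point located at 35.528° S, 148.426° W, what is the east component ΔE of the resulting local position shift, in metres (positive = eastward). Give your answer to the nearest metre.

At φ = -35.528°, λ = -148.426°: sin φ = -0.581101, cos φ = 0.813832, sin λ = -0.523599, cos λ = -0.851965.
ΔE = −sin λ·ΔX + cos λ·ΔY = −(-0.523599)·(462.0) + (-0.851965)·(-296.2) = 494.25 m.

ΔE = 494 m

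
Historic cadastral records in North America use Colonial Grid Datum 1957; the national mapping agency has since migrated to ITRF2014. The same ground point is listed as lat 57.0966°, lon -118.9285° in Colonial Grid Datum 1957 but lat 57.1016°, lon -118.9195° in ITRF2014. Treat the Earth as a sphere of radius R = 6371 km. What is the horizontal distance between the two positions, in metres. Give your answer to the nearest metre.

Δφ = 57.1016° − 57.0966° = +0.0050°; Δλ = -118.9195° − -118.9285° = +0.0090°.
1° along a meridian = πR/180 = 111195 m.
ΔN = Δφ × 111195 = 556.0 m; ΔE = Δλ × 111195 × cos(57.0966°) = +0.0090 × 111195 × 0.543224 = 543.6 m.
Distance = √(ΔE² + ΔN²) = √(543.6² + 556.0²) = 777.6 m.

778 m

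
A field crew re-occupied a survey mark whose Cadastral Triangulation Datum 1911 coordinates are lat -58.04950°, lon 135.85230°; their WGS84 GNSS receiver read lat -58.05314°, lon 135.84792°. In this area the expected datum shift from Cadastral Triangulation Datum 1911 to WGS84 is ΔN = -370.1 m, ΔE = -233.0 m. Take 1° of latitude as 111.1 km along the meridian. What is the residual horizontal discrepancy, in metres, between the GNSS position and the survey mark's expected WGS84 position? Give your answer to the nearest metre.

42 m

Observed coordinate differences: Δφ = -0.00364°, Δλ = -0.00438°.
Converting to metres (1° lat = 111100 m, cos φ = 0.529186): observed ΔN = -404.4 m, observed ΔE = -257.5 m.
Subtracting the expected shift leaves a residual of -404.4 − (-370.1) = -34.3 m north and -257.5 − (-233.0) = -24.5 m east.
Residual distance = √((-34.3)² + (-24.5)²) = 42.2 m.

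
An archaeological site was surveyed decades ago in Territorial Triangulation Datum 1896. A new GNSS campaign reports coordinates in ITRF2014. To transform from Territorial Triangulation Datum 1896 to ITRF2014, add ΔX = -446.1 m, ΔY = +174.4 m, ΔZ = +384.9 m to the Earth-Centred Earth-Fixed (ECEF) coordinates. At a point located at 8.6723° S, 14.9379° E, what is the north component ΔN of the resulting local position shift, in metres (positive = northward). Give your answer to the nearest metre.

At φ = -8.6723°, λ = 14.9379°: sin φ = -0.150783, cos φ = 0.988567, sin λ = 0.257772, cos λ = 0.966206.
ΔN = −sin φ cos λ·ΔX − sin φ sin λ·ΔY + cos φ·ΔZ = −(-0.150783)(0.966206)(-446.1) − (-0.150783)(0.257772)(174.4) + (0.988567)(384.9) = 322.29 m.

ΔN = 322 m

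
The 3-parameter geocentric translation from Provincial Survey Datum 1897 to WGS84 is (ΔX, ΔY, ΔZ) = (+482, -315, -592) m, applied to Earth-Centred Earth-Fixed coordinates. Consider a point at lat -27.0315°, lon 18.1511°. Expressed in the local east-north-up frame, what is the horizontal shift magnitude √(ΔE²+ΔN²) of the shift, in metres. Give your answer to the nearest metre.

578 m

The local east axis at (φ, λ) is (−sin λ, cos λ, 0), so ΔE = −sin(18.1511°)·482 + cos(18.1511°)·(-315) = -449.48 m.
The local north axis is (−sin φ cos λ, −sin φ sin λ, cos φ), giving ΔN = 208.159 − 44.598 − 527.328 = -363.77 m.
Horizontal magnitude = √(ΔE² + ΔN²) = √((-449.48)² + (-363.77)²) = 578.24 m.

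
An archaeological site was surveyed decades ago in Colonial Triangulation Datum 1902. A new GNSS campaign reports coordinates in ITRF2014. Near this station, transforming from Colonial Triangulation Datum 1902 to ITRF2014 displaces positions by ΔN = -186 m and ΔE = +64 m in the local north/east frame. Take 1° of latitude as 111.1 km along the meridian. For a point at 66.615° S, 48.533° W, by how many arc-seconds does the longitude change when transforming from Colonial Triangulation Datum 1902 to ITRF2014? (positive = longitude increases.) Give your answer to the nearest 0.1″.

Δλ = 5.2″

At latitude -66.615°, cos φ = 0.396908.
1° of longitude at this latitude = 111.1 × cos φ = 44.10 km, so Δλ = 64.0 / 44096.4 = 0.0014514° = 5.225″.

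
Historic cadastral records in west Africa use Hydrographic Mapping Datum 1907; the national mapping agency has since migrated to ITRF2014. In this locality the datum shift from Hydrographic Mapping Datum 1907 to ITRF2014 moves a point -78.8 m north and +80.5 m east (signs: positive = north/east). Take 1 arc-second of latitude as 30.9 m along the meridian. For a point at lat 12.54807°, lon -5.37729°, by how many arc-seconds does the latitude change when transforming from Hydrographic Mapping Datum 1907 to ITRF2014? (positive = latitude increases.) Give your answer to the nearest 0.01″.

1″ of latitude = 30.90 m, so Δφ = -78.8 / 30.90 = -2.550″.

Δφ = -2.55″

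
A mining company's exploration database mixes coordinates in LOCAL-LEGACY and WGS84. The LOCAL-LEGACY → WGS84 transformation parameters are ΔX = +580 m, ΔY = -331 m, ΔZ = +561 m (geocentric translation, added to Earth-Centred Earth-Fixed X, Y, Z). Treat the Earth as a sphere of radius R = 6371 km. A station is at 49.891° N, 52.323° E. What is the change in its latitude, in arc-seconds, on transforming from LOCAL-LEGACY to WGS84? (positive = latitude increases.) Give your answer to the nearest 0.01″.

Δφ = 9.41″

sin φ = 0.764820, cos φ = 0.644244, sin λ = 0.791469, cos λ = 0.611209.
North component: ΔN = −sin φ cos λ·ΔX − sin φ sin λ·ΔY + cos φ·ΔZ = −(0.764820)(0.611209)(580) − (0.764820)(0.791469)(-331) + (0.644244)(561) = 290.66 m.
1° of latitude spans πR/180 = 111195 m, so Δφ = 290.66 / 111195 × 3600 = 9.410″.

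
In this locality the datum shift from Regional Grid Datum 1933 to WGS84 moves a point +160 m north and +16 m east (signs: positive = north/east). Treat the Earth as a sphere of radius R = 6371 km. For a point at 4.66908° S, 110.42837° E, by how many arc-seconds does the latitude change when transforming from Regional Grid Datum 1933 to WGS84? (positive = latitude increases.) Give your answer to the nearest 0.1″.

On a sphere of radius R, 1 rad of latitude = R, so Δφ = ΔN / R = 160.0 / 6371000 = 2.5114e-05 rad = 5.180″.

Δφ = 5.2″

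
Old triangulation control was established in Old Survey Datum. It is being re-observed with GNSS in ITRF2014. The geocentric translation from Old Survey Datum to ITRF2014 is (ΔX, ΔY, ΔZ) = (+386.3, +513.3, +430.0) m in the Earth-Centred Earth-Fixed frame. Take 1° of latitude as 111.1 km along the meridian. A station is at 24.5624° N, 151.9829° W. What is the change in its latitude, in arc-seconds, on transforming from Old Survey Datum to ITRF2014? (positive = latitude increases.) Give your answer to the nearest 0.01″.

sin φ = 0.415684, cos φ = 0.909509, sin λ = -0.469735, cos λ = -0.882807.
North component: ΔN = −sin φ cos λ·ΔX − sin φ sin λ·ΔY + cos φ·ΔZ = −(0.415684)(-0.882807)(386.3) − (0.415684)(-0.469735)(513.3) + (0.909509)(430.0) = 633.08 m.
1° of latitude spans 111100 m, so Δφ = 633.08 / 111100 × 3600 = 20.514″.

Δφ = 20.51″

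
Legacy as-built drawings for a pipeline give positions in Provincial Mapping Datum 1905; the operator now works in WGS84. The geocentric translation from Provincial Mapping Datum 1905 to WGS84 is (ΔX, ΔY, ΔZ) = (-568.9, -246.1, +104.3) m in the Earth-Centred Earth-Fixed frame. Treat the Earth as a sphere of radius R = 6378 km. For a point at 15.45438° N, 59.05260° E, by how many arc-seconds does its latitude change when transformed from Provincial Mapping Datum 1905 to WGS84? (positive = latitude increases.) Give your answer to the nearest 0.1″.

sin φ = 0.266471, cos φ = 0.963843, sin λ = 0.857640, cos λ = 0.514251.
North component: ΔN = −sin φ cos λ·ΔX − sin φ sin λ·ΔY + cos φ·ΔZ = −(0.266471)(0.514251)(-568.9) − (0.266471)(0.857640)(-246.1) + (0.963843)(104.3) = 234.73 m.
1° of latitude spans πR/180 = 111317 m, so Δφ = 234.73 / 111317 × 3600 = 7.591″.

Δφ = 7.6″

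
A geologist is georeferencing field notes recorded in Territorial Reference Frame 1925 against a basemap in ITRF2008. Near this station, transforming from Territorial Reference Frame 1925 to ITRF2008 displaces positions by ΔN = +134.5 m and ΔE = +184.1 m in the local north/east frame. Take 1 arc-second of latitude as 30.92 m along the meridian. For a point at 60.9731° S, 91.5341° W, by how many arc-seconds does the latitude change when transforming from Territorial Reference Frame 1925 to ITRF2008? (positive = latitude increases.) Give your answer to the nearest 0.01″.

Δφ = 4.35″

1″ of latitude = 30.92 m, so Δφ = 134.5 / 30.92 = 4.350″.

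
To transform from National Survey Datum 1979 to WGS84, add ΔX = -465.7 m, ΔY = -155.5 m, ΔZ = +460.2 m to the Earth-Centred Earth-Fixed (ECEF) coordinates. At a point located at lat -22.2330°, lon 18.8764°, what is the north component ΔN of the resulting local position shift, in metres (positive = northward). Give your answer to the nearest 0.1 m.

ΔN = 240.2 m

At φ = -22.2330°, λ = 18.8764°: sin φ = -0.378374, cos φ = 0.925653, sin λ = 0.323528, cos λ = 0.946219.
ΔN = −sin φ cos λ·ΔX − sin φ sin λ·ΔY + cos φ·ΔZ = −(-0.378374)(0.946219)(-465.7) − (-0.378374)(0.323528)(-155.5) + (0.925653)(460.2) = 240.22 m.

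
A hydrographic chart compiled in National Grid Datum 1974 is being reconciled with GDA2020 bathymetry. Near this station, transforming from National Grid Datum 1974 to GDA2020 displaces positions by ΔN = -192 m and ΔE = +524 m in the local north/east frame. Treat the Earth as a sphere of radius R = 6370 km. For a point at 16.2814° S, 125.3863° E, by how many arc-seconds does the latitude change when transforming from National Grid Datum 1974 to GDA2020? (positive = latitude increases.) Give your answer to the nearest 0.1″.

On a sphere of radius R, 1 rad of latitude = R, so Δφ = ΔN / R = -192.0 / 6370000 = -3.0141e-05 rad = -6.217″.

Δφ = -6.2″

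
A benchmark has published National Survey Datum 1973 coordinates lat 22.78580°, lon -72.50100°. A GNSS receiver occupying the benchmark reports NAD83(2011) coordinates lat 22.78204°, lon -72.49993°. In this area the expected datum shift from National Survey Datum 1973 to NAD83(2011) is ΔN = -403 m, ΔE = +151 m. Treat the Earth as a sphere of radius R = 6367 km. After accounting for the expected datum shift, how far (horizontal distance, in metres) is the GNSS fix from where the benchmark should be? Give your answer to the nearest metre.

Observed coordinate differences: Δφ = -0.00376°, Δλ = +0.00107°.
Converting to metres (1° lat = 111125 m, cos φ = 0.921959): observed ΔN = -417.8 m, observed ΔE = 109.6 m.
Subtracting the expected shift leaves a residual of -417.8 − (-403) = -14.8 m north and 109.6 − (151) = -41.4 m east.
Residual distance = √((-14.8)² + (-41.4)²) = 44.0 m.

44 m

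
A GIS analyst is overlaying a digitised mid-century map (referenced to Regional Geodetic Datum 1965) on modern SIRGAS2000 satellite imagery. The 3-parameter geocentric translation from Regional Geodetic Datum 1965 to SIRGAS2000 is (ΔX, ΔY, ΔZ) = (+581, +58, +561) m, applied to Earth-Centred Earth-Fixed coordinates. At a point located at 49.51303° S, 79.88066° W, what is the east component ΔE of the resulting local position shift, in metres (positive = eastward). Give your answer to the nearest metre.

ΔE = 582 m

The local east axis at (φ, λ) is (−sin λ, cos λ, 0), so ΔE = −sin(-79.88066°)·581 + cos(-79.88066°)·58 = 582.15 m.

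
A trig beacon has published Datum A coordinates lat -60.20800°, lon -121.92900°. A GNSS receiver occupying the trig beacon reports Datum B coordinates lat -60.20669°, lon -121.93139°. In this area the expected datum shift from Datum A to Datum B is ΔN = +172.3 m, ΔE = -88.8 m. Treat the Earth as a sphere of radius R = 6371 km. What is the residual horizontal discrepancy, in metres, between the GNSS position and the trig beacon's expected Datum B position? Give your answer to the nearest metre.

Observed coordinate differences: Δφ = +0.00131°, Δλ = -0.00239°.
Converting to metres (1° lat = 111195 m, cos φ = 0.496853): observed ΔN = 145.7 m, observed ΔE = -132.0 m.
Subtracting the expected shift leaves a residual of 145.7 − (172.3) = -26.6 m north and -132.0 − (-88.8) = -43.2 m east.
Residual distance = √((-26.6)² + (-43.2)²) = 50.8 m.

51 m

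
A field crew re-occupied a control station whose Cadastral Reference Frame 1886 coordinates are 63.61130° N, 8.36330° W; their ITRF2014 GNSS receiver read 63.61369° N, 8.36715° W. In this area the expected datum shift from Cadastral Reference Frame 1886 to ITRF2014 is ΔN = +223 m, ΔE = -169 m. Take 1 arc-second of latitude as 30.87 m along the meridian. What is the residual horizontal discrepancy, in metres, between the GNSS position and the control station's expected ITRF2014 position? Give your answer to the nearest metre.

48 m

Observed coordinate differences: Δφ = +0.00239°, Δλ = -0.00385°.
Converting to metres (1° lat = 111132 m, cos φ = 0.444459): observed ΔN = 265.6 m, observed ΔE = -190.2 m.
Subtracting the expected shift leaves a residual of 265.6 − (223) = 42.6 m north and -190.2 − (-169) = -21.2 m east.
Residual distance = √(42.6² + (-21.2)²) = 47.6 m.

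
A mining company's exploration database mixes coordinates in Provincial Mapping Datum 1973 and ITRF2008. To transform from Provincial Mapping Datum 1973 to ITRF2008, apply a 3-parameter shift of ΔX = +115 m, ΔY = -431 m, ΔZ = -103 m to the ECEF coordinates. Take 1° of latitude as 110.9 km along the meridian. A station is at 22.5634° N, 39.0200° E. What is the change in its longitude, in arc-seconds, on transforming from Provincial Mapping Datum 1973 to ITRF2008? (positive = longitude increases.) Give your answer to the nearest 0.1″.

sin φ = 0.383706, cos φ = 0.923456, sin λ = 0.629592, cos λ = 0.776926.
East component: ΔE = −sin λ·ΔX + cos λ·ΔY = −(0.629592)(115) + (0.776926)(-431) = -407.26 m.
1° of latitude spans 110900 m; at latitude φ, 1° of longitude spans that × cos φ = 102411.2 m, so Δλ = -407.26 / 102411.2 × 3600 = -14.316″.

Δλ = -14.3″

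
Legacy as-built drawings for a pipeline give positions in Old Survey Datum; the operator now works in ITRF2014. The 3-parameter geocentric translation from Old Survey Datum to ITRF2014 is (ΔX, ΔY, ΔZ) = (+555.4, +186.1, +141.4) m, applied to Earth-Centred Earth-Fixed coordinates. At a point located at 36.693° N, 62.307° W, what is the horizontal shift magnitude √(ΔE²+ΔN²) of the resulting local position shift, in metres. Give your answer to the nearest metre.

The local east axis at (φ, λ) is (−sin λ, cos λ, 0), so ΔE = −sin(-62.307°)·555.4 + cos(-62.307°)·186.1 = 578.27 m.
The local north axis is (−sin φ cos λ, −sin φ sin λ, cos φ), giving ΔN = -154.230 + 98.462 + 113.381 = 57.61 m.
Horizontal magnitude = √(ΔE² + ΔN²) = √(578.27² + 57.61²) = 581.13 m.

581 m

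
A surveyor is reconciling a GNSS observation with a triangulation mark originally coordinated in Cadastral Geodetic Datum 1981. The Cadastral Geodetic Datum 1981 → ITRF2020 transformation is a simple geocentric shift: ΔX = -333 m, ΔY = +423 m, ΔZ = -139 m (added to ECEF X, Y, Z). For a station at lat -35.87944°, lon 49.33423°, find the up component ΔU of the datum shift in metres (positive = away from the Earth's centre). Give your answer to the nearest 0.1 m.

ΔU = 165.6 m

The local up (radial) axis is (cos φ cos λ, cos φ sin λ, sin φ), giving ΔU = -175.823 + 259.974 + 81.465 = 165.62 m.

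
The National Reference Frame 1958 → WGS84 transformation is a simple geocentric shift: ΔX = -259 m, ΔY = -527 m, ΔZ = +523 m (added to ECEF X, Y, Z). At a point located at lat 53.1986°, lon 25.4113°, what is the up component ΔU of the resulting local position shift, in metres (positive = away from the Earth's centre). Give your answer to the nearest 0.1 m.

At φ = 53.1986°, λ = 25.4113°: sin φ = 0.800717, cos φ = 0.599043, sin λ = 0.429113, cos λ = 0.903251.
ΔU = cos φ cos λ·ΔX + cos φ sin λ·ΔY + sin φ·ΔZ = (0.599043)(0.903251)(-259) + (0.599043)(0.429113)(-527) + (0.800717)(523) = 143.16 m.

ΔU = 143.2 m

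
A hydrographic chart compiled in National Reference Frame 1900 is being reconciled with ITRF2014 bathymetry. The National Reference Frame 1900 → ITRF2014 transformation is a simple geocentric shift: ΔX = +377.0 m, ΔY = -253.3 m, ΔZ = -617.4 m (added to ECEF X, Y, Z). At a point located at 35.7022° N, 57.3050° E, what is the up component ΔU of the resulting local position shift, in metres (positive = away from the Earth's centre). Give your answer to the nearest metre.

At φ = 35.7022°, λ = 57.3050°: sin φ = 0.583572, cos φ = 0.812061, sin λ = 0.841558, cos λ = 0.540167.
ΔU = cos φ cos λ·ΔX + cos φ sin λ·ΔY + sin φ·ΔZ = (0.812061)(0.540167)(377.0) + (0.812061)(0.841558)(-253.3) + (0.583572)(-617.4) = -368.03 m.

ΔU = -368 m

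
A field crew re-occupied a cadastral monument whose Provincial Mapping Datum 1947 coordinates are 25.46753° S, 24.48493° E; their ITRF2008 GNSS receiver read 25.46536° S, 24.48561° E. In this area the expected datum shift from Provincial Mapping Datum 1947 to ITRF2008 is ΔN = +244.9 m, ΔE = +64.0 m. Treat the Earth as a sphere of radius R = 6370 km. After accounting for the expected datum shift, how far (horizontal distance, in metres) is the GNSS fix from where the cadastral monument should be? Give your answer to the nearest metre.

Observed coordinate differences: Δφ = +0.00217°, Δλ = +0.00068°.
Converting to metres (1° lat = 111177 m, cos φ = 0.902829): observed ΔN = 241.3 m, observed ΔE = 68.3 m.
Subtracting the expected shift leaves a residual of 241.3 − (244.9) = -3.6 m north and 68.3 − (64.0) = 4.3 m east.
Residual distance = √((-3.6)² + 4.3²) = 5.6 m.

6 m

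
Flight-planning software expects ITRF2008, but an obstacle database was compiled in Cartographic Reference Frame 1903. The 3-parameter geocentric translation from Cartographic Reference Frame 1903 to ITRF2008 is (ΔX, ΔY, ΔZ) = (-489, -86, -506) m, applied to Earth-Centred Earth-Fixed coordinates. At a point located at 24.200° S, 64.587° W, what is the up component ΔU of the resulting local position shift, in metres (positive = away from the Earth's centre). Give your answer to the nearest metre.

ΔU = 87 m

At φ = -24.200°, λ = -64.587°: sin φ = -0.409923, cos φ = 0.912120, sin λ = -0.903238, cos λ = 0.429140.
ΔU = cos φ cos λ·ΔX + cos φ sin λ·ΔY + sin φ·ΔZ = (0.912120)(0.429140)(-489) + (0.912120)(-0.903238)(-86) + (-0.409923)(-506) = 86.87 m.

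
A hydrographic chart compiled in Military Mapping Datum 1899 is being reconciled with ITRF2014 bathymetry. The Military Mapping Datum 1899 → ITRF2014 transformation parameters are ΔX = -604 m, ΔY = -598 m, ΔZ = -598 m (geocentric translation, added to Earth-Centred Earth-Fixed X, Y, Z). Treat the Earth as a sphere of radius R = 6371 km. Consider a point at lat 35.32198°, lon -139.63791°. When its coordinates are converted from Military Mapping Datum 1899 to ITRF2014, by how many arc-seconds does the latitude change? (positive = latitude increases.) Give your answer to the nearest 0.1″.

Δφ = -31.7″

sin φ = 0.578171, cos φ = 0.815916, sin λ = -0.647616, cos λ = -0.761967.
North component: ΔN = −sin φ cos λ·ΔX − sin φ sin λ·ΔY + cos φ·ΔZ = −(0.578171)(-0.761967)(-604) − (0.578171)(-0.647616)(-598) + (0.815916)(-598) = -977.92 m.
1° of latitude spans πR/180 = 111195 m, so Δφ = -977.92 / 111195 × 3600 = -31.661″.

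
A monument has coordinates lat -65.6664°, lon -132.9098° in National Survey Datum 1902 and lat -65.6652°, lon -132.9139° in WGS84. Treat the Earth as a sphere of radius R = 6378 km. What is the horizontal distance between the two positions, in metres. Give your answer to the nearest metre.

Δφ = -65.6652° − -65.6664° = +0.0012°; Δλ = -132.9139° − -132.9098° = -0.0041°.
1° along a meridian = πR/180 = 111317 m.
ΔN = Δφ × 111317 = 133.6 m; ΔE = Δλ × 111317 × cos(-65.6664°) = -0.0041 × 111317 × 0.412049 = -188.1 m.
Distance = √(ΔE² + ΔN²) = √((-188.1)² + 133.6²) = 230.7 m.

231 m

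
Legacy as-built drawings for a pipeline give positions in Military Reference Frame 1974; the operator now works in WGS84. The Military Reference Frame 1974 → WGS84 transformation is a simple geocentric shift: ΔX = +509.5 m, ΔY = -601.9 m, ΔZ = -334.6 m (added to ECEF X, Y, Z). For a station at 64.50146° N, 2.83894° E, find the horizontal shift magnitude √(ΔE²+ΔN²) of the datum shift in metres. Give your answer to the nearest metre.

851 m

At φ = 64.50146°, λ = 2.83894°: sin φ = 0.902596, cos φ = 0.430488, sin λ = 0.049529, cos λ = 0.998773.
ΔE = −sin λ·ΔX + cos λ·ΔY = −(0.049529)·(509.5) + (0.998773)·(-601.9) = -626.40 m.
ΔN = −sin φ cos λ·ΔX − sin φ sin λ·ΔY + cos φ·ΔZ = −(0.902596)(0.998773)(509.5) − (0.902596)(0.049529)(-601.9) + (0.430488)(-334.6) = -576.44 m.
Horizontal magnitude = √(ΔE² + ΔN²) = √((-626.40)² + (-576.44)²) = 851.27 m.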